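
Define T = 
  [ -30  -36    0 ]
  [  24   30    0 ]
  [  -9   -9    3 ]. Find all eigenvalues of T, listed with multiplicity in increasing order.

Characteristic polynomial: p(λ) = λ^3 - 3λ^2 - 36λ + 108 = (λ - 6)(λ - 3)(λ + 6).
Roots (with multiplicity): -6, 3, 6.

-6, 3, 6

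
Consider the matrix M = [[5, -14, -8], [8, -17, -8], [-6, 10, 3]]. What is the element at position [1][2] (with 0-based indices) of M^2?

Characteristic polynomial: λ^3 + 9λ^2 + 23λ + 15 = (λ + 1)(λ + 3)(λ + 5), so the eigenvalues are -5, -3, -1.
λ=-3: eigenvector (1, 0, 1).
λ=-1: eigenvector (1, 1, -1).
λ=-5: eigenvector (2, 2, -1).
P = [[1, 1, 2], [0, 1, 2], [1, -1, -1]], D = diag(-3, -1, -5), P⁻¹ = [[1, -1, 0], [2, -3, -2], [-1, 2, 1]].
M² = P·diag(9, 1, 25)·P⁻¹ = [[-39, 88, 48], [-48, 97, 48], [32, -56, -23]].
The requested entry is 48.

48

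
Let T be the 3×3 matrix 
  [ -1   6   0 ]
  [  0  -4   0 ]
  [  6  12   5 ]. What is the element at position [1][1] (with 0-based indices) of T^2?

Characteristic polynomial: μ^3 - 21μ - 20 = (μ - 5)(μ + 1)(μ + 4), so the eigenvalues are -4, -1, 5.
μ=-1: eigenvector (1, 0, -1).
μ=-4: eigenvector (-2, 1, 0).
μ=5: eigenvector (0, 0, 1).
P = [[1, -2, 0], [0, 1, 0], [-1, 0, 1]], D = diag(-1, -4, 5), P⁻¹ = [[1, 2, 0], [0, 1, 0], [1, 2, 1]].
T² = P·diag(1, 16, 25)·P⁻¹ = [[1, -30, 0], [0, 16, 0], [24, 48, 25]].
The requested entry is 16.

16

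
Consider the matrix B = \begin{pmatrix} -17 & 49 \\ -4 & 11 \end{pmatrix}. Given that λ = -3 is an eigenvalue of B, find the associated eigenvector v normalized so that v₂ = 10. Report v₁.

35

B + 3I = [[-14, 49], [-4, 14]].
Solving (B + 3I)v = 0 gives the eigenspace spanned by (35, 10).
With v₂ = 10, v = (35, 10), so v₁ = 35.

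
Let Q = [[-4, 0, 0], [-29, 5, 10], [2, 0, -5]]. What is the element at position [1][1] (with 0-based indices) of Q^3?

125

Characteristic polynomial: s^3 + 4s^2 - 25s - 100 = (s - 5)(s + 4)(s + 5), so the eigenvalues are -5, -4, 5.
s=-5: eigenvector (0, -1, 1).
s=5: eigenvector (0, 1, 0).
s=-4: eigenvector (1, 1, 2).
P = [[0, 0, 1], [-1, 1, 1], [1, 0, 2]], D = diag(-5, 5, -4), P⁻¹ = [[-2, 0, 1], [-3, 1, 1], [1, 0, 0]].
Q³ = P·diag(-125, 125, -64)·P⁻¹ = [[-64, 0, 0], [-689, 125, 250], [122, 0, -125]].
The requested entry is 125.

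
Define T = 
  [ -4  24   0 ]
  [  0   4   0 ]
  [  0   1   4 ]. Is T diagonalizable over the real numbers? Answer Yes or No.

Characteristic polynomial: p(λ) = λ^3 - 4λ^2 - 16λ + 64 = (λ - 4)^2(λ + 4).
λ = 4 has algebraic multiplicity 2; rank(T − 4I) = 2, so geometric multiplicity = 1.
Geometric multiplicity < algebraic multiplicity, so T is not diagonalizable.

No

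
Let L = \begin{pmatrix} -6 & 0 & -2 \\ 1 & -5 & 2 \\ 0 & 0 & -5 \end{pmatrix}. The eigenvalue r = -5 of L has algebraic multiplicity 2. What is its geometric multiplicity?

2

L + 5I = [[-1, 0, -2], [1, 0, 2], [0, 0, 0]].
This matrix has rank 1, so its null space has dimension 3 − 1 = 2.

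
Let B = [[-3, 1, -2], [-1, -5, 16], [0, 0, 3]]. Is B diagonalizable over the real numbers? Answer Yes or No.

No

Characteristic polynomial: p(μ) = μ^3 + 5μ^2 - 8μ - 48 = (μ - 3)(μ + 4)^2.
μ = -4 has algebraic multiplicity 2; rank(B + 4I) = 2, so geometric multiplicity = 1.
Geometric multiplicity < algebraic multiplicity, so B is not diagonalizable.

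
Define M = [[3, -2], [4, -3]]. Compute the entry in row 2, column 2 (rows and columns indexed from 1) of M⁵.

-3

Characteristic polynomial: t^2 - 1 = (t - 1)(t + 1), so the eigenvalues are -1, 1.
t=-1: eigenvector (-1, -2).
t=1: eigenvector (1, 1).
P = [[-1, 1], [-2, 1]], D = diag(-1, 1), P⁻¹ = [[1, -1], [2, -1]].
M⁵ = P·diag(-1, 1)·P⁻¹ = [[3, -2], [4, -3]].
The requested entry is -3.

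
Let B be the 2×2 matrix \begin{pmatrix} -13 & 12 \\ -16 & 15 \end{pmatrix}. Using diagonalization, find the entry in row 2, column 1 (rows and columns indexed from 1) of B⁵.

Characteristic polynomial: λ^2 - 2λ - 3 = (λ - 3)(λ + 1), so the eigenvalues are -1, 3.
λ=3: eigenvector (3, 4).
λ=-1: eigenvector (1, 1).
P = [[3, 1], [4, 1]], D = diag(3, -1), P⁻¹ = [[-1, 1], [4, -3]].
B⁵ = P·diag(243, -1)·P⁻¹ = [[-733, 732], [-976, 975]].
The requested entry is -976.

-976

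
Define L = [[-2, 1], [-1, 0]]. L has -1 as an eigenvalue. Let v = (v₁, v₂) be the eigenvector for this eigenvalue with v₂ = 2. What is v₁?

2

L + 1I = [[-1, 1], [-1, 1]].
Solving (L + 1I)v = 0 gives the eigenspace spanned by (2, 2).
With v₂ = 2, v = (2, 2), so v₁ = 2.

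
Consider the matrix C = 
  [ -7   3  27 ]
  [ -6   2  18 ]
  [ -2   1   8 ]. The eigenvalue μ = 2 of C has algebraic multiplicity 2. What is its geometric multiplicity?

C − 2I = [[-9, 3, 27], [-6, 0, 18], [-2, 1, 6]].
This matrix has rank 2, so its null space has dimension 3 − 2 = 1.

1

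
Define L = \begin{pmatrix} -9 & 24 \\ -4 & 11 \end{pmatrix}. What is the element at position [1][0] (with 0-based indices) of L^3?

-28

Characteristic polynomial: μ^2 - 2μ - 3 = (μ - 3)(μ + 1), so the eigenvalues are -1, 3.
μ=3: eigenvector (2, 1).
μ=-1: eigenvector (-3, -1).
P = [[2, -3], [1, -1]], D = diag(3, -1), P⁻¹ = [[-1, 3], [-1, 2]].
L³ = P·diag(27, -1)·P⁻¹ = [[-57, 168], [-28, 83]].
The requested entry is -28.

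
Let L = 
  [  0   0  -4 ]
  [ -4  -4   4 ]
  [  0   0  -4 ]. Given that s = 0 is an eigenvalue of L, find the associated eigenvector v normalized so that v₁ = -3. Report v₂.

L = [[0, 0, -4], [-4, -4, 4], [0, 0, -4]].
Solving (L)v = 0 gives the eigenspace spanned by (-3, 3, 0).
With v₁ = -3, v = (-3, 3, 0), so v₂ = 3.

3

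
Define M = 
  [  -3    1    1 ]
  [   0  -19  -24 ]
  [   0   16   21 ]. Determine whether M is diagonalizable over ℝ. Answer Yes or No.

No

Characteristic polynomial: p(s) = s^3 + s^2 - 21s - 45 = (s - 5)(s + 3)^2.
s = -3 has algebraic multiplicity 2; rank(M + 3I) = 2, so geometric multiplicity = 1.
Geometric multiplicity < algebraic multiplicity, so M is not diagonalizable.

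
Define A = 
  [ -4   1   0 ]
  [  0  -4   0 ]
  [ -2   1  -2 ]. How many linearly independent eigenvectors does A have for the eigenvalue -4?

A + 4I = [[0, 1, 0], [0, 0, 0], [-2, 1, 2]].
This matrix has rank 2, so its null space has dimension 3 − 2 = 1.

1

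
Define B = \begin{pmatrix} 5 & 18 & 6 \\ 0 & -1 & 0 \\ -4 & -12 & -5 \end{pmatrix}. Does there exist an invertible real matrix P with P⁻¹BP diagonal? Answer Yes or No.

Characteristic polynomial: p(t) = t^3 + t^2 - t - 1 = (t - 1)(t + 1)^2.
t = -1 has algebraic multiplicity 2; rank(B + 1I) = 1, so geometric multiplicity = 2.
Every eigenvalue has geometric = algebraic multiplicity, so B is diagonalizable.

Yes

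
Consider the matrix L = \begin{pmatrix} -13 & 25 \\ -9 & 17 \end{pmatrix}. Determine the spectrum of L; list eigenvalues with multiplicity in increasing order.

2, 2

Characteristic polynomial: p(μ) = μ^2 - 4μ + 4 = (μ - 2)^2.
Roots (with multiplicity): 2, 2.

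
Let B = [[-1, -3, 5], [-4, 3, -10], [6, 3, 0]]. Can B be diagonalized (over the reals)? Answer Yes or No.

Characteristic polynomial: p(t) = t^3 - 2t^2 - 15t = t(t - 5)(t + 3).
All 3 eigenvalues are distinct, so B is diagonalizable.

Yes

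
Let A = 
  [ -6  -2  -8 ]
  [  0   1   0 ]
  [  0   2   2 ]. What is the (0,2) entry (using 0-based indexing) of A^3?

Characteristic polynomial: λ^3 + 3λ^2 - 16λ + 12 = (λ - 2)(λ - 1)(λ + 6), so the eigenvalues are -6, 1, 2.
λ=1: eigenvector (2, 1, -2).
λ=-6: eigenvector (1, 0, 0).
λ=2: eigenvector (-1, 0, 1).
P = [[2, 1, -1], [1, 0, 0], [-2, 0, 1]], D = diag(1, -6, 2), P⁻¹ = [[0, 1, 0], [1, 0, 1], [0, 2, 1]].
A³ = P·diag(1, -216, 8)·P⁻¹ = [[-216, -14, -224], [0, 1, 0], [0, 14, 8]].
The requested entry is -224.

-224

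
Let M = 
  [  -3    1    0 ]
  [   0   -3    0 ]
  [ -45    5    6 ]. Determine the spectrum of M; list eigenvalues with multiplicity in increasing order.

Characteristic polynomial: p(λ) = λ^3 - 27λ - 54 = (λ - 6)(λ + 3)^2.
Roots (with multiplicity): -3, -3, 6.

-3, -3, 6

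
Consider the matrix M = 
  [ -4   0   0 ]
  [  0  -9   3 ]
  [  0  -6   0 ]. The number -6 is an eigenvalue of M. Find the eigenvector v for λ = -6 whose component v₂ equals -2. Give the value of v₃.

M + 6I = [[2, 0, 0], [0, -3, 3], [0, -6, 6]].
Solving (M + 6I)v = 0 gives the eigenspace spanned by (0, -2, -2).
With v₂ = -2, v = (0, -2, -2), so v₃ = -2.

-2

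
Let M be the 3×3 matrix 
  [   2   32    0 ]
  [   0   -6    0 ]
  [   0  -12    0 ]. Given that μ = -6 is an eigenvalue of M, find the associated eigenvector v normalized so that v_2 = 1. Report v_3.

2

M + 6I = [[8, 32, 0], [0, 0, 0], [0, -12, 6]].
Solving (M + 6I)v = 0 gives the eigenspace spanned by (-4, 1, 2).
With v_2 = 1, v = (-4, 1, 2), so v_3 = 2.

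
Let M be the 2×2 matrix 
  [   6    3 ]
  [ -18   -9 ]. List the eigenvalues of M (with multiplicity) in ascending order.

Characteristic polynomial: p(t) = t^2 + 3t = t(t + 3).
Roots (with multiplicity): -3, 0.

-3, 0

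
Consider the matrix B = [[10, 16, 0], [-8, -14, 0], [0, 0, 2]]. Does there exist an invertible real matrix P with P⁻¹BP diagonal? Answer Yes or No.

Yes

Characteristic polynomial: p(μ) = μ^3 + 2μ^2 - 20μ + 24 = (μ - 2)^2(μ + 6).
μ = 2 has algebraic multiplicity 2; rank(B − 2I) = 1, so geometric multiplicity = 2.
Every eigenvalue has geometric = algebraic multiplicity, so B is diagonalizable.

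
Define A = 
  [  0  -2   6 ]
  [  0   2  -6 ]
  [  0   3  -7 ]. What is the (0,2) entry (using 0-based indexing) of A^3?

126

Characteristic polynomial: r^3 + 5r^2 + 4r = r(r + 1)(r + 4), so the eigenvalues are -4, -1, 0.
r=-4: eigenvector (1, -1, -1).
r=0: eigenvector (1, 0, 0).
r=-1: eigenvector (-2, 2, 1).
P = [[1, 1, -2], [-1, 0, 2], [-1, 0, 1]], D = diag(-4, 0, -1), P⁻¹ = [[0, 1, -2], [1, 1, 0], [0, 1, -1]].
A³ = P·diag(-64, 0, -1)·P⁻¹ = [[0, -62, 126], [0, 62, -126], [0, 63, -127]].
The requested entry is 126.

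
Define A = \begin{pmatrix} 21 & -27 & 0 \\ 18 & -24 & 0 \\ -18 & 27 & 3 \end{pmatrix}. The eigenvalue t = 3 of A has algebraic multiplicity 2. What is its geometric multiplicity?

2

A − 3I = [[18, -27, 0], [18, -27, 0], [-18, 27, 0]].
This matrix has rank 1, so its null space has dimension 3 − 1 = 2.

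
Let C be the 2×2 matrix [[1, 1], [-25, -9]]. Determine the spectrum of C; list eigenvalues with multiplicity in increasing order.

Characteristic polynomial: p(r) = r^2 + 8r + 16 = (r + 4)^2.
Roots (with multiplicity): -4, -4.

-4, -4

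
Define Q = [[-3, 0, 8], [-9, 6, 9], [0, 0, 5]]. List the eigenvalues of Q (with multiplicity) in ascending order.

Characteristic polynomial: p(λ) = λ^3 - 8λ^2 - 3λ + 90 = (λ - 6)(λ - 5)(λ + 3).
Roots (with multiplicity): -3, 5, 6.

-3, 5, 6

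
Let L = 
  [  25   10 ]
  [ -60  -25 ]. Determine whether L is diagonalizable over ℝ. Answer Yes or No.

Yes

Characteristic polynomial: p(s) = s^2 - 25 = (s - 5)(s + 5).
All 2 eigenvalues are distinct, so L is diagonalizable.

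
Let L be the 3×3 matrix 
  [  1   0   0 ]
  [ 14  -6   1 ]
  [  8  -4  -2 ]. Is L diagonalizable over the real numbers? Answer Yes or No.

Characteristic polynomial: p(t) = t^3 + 7t^2 + 8t - 16 = (t - 1)(t + 4)^2.
t = -4 has algebraic multiplicity 2; rank(L + 4I) = 2, so geometric multiplicity = 1.
Geometric multiplicity < algebraic multiplicity, so L is not diagonalizable.

No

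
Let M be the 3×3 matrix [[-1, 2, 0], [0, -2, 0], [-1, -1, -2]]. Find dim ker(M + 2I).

M + 2I = [[1, 2, 0], [0, 0, 0], [-1, -1, 0]].
This matrix has rank 2, so its null space has dimension 3 − 2 = 1.

1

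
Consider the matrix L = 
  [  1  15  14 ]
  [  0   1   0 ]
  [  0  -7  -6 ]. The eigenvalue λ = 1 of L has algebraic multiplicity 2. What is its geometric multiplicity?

1

L − 1I = [[0, 15, 14], [0, 0, 0], [0, -7, -7]].
This matrix has rank 2, so its null space has dimension 3 − 2 = 1.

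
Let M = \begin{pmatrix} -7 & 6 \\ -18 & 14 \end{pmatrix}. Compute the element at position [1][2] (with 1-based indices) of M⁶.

31122

Characteristic polynomial: t^2 - 7t + 10 = (t - 5)(t - 2), so the eigenvalues are 2, 5.
t=2: eigenvector (-2, -3).
t=5: eigenvector (1, 2).
P = [[-2, 1], [-3, 2]], D = diag(2, 5), P⁻¹ = [[-2, 1], [-3, 2]].
M⁶ = P·diag(64, 15625)·P⁻¹ = [[-46619, 31122], [-93366, 62308]].
The requested entry is 31122.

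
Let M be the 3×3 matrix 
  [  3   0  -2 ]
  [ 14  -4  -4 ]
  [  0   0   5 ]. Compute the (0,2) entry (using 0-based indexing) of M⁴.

-544

Characteristic polynomial: t^3 - 4t^2 - 17t + 60 = (t - 5)(t - 3)(t + 4), so the eigenvalues are -4, 3, 5.
t=3: eigenvector (1, 2, 0).
t=-4: eigenvector (0, 1, 0).
t=5: eigenvector (-1, -2, 1).
P = [[1, 0, -1], [2, 1, -2], [0, 0, 1]], D = diag(3, -4, 5), P⁻¹ = [[1, 0, 1], [-2, 1, 0], [0, 0, 1]].
M⁴ = P·diag(81, 256, 625)·P⁻¹ = [[81, 0, -544], [-350, 256, -1088], [0, 0, 625]].
The requested entry is -544.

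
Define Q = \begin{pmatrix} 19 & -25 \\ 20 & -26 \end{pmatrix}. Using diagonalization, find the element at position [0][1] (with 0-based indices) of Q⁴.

6475

Characteristic polynomial: μ^2 + 7μ + 6 = (μ + 1)(μ + 6), so the eigenvalues are -6, -1.
μ=-1: eigenvector (5, 4).
μ=-6: eigenvector (1, 1).
P = [[5, 1], [4, 1]], D = diag(-1, -6), P⁻¹ = [[1, -1], [-4, 5]].
Q⁴ = P·diag(1, 1296)·P⁻¹ = [[-5179, 6475], [-5180, 6476]].
The requested entry is 6475.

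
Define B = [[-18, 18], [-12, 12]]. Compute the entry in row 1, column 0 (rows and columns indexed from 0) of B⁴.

2592

Characteristic polynomial: s^2 + 6s = s(s + 6), so the eigenvalues are -6, 0.
s=0: eigenvector (1, 1).
s=-6: eigenvector (3, 2).
P = [[1, 3], [1, 2]], D = diag(0, -6), P⁻¹ = [[-2, 3], [1, -1]].
B⁴ = P·diag(0, 1296)·P⁻¹ = [[3888, -3888], [2592, -2592]].
The requested entry is 2592.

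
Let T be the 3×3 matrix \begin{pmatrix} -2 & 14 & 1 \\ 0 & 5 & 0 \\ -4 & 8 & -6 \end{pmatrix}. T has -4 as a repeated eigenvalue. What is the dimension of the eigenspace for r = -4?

1

T + 4I = [[2, 14, 1], [0, 9, 0], [-4, 8, -2]].
This matrix has rank 2, so its null space has dimension 3 − 2 = 1.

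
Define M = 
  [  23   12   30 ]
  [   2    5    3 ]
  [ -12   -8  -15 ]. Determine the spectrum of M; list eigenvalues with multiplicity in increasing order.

Characteristic polynomial: p(s) = s^3 - 13s^2 + 55s - 75 = (s - 5)^2(s - 3).
Roots (with multiplicity): 3, 5, 5.

3, 5, 5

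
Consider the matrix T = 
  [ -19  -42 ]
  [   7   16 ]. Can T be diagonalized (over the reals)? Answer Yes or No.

Yes

Characteristic polynomial: p(r) = r^2 + 3r - 10 = (r - 2)(r + 5).
All 2 eigenvalues are distinct, so T is diagonalizable.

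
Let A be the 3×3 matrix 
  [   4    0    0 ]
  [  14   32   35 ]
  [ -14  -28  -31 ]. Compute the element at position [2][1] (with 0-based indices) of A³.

-364

Characteristic polynomial: s^3 - 5s^2 - 8s + 48 = (s - 4)^2(s + 3), so the eigenvalues are -3, 4, 4.
s=4: eigenvector (5, 0, -2).
s=-3: eigenvector (0, -1, 1).
s=4: eigenvector (-2, 1, 0).
P = [[5, 0, -2], [0, -1, 1], [-2, 1, 0]], D = diag(4, -3, 4), P⁻¹ = [[1, 2, 2], [2, 4, 5], [2, 5, 5]].
A³ = P·diag(64, -27, 64)·P⁻¹ = [[64, 0, 0], [182, 428, 455], [-182, -364, -391]].
The requested entry is -364.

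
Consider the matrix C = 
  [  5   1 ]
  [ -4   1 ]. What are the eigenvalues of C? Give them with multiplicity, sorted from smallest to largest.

Characteristic polynomial: p(μ) = μ^2 - 6μ + 9 = (μ - 3)^2.
Roots (with multiplicity): 3, 3.

3, 3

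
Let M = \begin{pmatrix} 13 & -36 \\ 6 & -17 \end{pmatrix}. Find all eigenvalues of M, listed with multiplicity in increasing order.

Characteristic polynomial: p(λ) = λ^2 + 4λ - 5 = (λ - 1)(λ + 5).
Roots (with multiplicity): -5, 1.

-5, 1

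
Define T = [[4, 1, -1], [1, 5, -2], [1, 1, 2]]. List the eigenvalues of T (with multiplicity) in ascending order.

Characteristic polynomial: p(λ) = λ^3 - 11λ^2 + 40λ - 48 = (λ - 4)^2(λ - 3).
Roots (with multiplicity): 3, 4, 4.

3, 4, 4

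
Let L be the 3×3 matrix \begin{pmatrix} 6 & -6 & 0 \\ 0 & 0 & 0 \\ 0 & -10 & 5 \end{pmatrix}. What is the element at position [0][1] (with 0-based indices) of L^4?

-1296

Characteristic polynomial: t^3 - 11t^2 + 30t = t(t - 6)(t - 5), so the eigenvalues are 0, 5, 6.
t=6: eigenvector (1, 0, 0).
t=0: eigenvector (1, 1, 2).
t=5: eigenvector (0, 0, 1).
P = [[1, 1, 0], [0, 1, 0], [0, 2, 1]], D = diag(6, 0, 5), P⁻¹ = [[1, -1, 0], [0, 1, 0], [0, -2, 1]].
L⁴ = P·diag(1296, 0, 625)·P⁻¹ = [[1296, -1296, 0], [0, 0, 0], [0, -1250, 625]].
The requested entry is -1296.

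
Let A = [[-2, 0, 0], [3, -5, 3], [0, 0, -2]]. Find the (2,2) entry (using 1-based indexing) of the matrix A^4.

Characteristic polynomial: μ^3 + 9μ^2 + 24μ + 20 = (μ + 2)^2(μ + 5), so the eigenvalues are -5, -2, -2.
μ=-2: eigenvector (-1, 0, 1).
μ=-5: eigenvector (0, 1, 0).
μ=-2: eigenvector (-2, -1, 1).
P = [[-1, 0, -2], [0, 1, -1], [1, 0, 1]], D = diag(-2, -5, -2), P⁻¹ = [[1, 0, 2], [-1, 1, -1], [-1, 0, -1]].
A⁴ = P·diag(16, 625, 16)·P⁻¹ = [[16, 0, 0], [-609, 625, -609], [0, 0, 16]].
The requested entry is 625.

625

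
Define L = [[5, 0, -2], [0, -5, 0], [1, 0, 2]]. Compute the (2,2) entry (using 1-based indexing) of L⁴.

Characteristic polynomial: t^3 - 2t^2 - 23t + 60 = (t - 4)(t - 3)(t + 5), so the eigenvalues are -5, 3, 4.
t=3: eigenvector (1, 0, 1).
t=-5: eigenvector (0, 1, 0).
t=4: eigenvector (-2, 0, -1).
P = [[1, 0, -2], [0, 1, 0], [1, 0, -1]], D = diag(3, -5, 4), P⁻¹ = [[-1, 0, 2], [0, 1, 0], [-1, 0, 1]].
L⁴ = P·diag(81, 625, 256)·P⁻¹ = [[431, 0, -350], [0, 625, 0], [175, 0, -94]].
The requested entry is 625.

625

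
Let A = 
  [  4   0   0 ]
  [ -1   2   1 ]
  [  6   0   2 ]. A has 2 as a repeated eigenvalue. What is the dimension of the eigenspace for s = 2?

A − 2I = [[2, 0, 0], [-1, 0, 1], [6, 0, 0]].
This matrix has rank 2, so its null space has dimension 3 − 2 = 1.

1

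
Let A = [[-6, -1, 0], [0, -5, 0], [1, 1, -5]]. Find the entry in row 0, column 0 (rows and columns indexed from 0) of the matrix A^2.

36

Characteristic polynomial: λ^3 + 16λ^2 + 85λ + 150 = (λ + 5)^2(λ + 6), so the eigenvalues are -6, -5, -5.
λ=-6: eigenvector (1, 0, -1).
λ=-5: eigenvector (-1, 1, 1).
λ=-5: eigenvector (0, 0, 1).
P = [[1, -1, 0], [0, 1, 0], [-1, 1, 1]], D = diag(-6, -5, -5), P⁻¹ = [[1, 1, 0], [0, 1, 0], [1, 0, 1]].
A² = P·diag(36, 25, 25)·P⁻¹ = [[36, 11, 0], [0, 25, 0], [-11, -11, 25]].
The requested entry is 36.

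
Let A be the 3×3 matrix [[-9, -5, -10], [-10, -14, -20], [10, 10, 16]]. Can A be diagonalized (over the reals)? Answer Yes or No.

Yes

Characteristic polynomial: p(t) = t^3 + 7t^2 + 8t - 16 = (t - 1)(t + 4)^2.
t = -4 has algebraic multiplicity 2; rank(A + 4I) = 1, so geometric multiplicity = 2.
Every eigenvalue has geometric = algebraic multiplicity, so A is diagonalizable.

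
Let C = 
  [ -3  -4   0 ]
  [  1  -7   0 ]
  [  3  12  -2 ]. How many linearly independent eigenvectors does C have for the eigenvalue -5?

C + 5I = [[2, -4, 0], [1, -2, 0], [3, 12, 3]].
This matrix has rank 2, so its null space has dimension 3 − 2 = 1.

1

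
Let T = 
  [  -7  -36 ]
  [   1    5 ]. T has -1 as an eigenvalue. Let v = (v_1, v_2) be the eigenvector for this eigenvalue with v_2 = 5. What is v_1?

-30

T + 1I = [[-6, -36], [1, 6]].
Solving (T + 1I)v = 0 gives the eigenspace spanned by (-30, 5).
With v_2 = 5, v = (-30, 5), so v_1 = -30.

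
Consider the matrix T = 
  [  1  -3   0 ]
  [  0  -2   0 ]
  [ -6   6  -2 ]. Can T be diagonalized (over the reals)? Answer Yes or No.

Characteristic polynomial: p(r) = r^3 + 3r^2 - 4 = (r - 1)(r + 2)^2.
r = -2 has algebraic multiplicity 2; rank(T + 2I) = 1, so geometric multiplicity = 2.
Every eigenvalue has geometric = algebraic multiplicity, so T is diagonalizable.

Yes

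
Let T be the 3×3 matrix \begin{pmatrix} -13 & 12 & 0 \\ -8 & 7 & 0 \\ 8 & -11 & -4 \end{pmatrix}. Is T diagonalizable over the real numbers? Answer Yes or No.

Characteristic polynomial: p(λ) = λ^3 + 10λ^2 + 29λ + 20 = (λ + 1)(λ + 4)(λ + 5).
All 3 eigenvalues are distinct, so T is diagonalizable.

Yes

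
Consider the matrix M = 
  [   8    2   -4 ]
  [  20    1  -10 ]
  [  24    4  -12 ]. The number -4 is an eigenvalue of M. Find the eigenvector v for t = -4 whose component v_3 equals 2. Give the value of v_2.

4

M + 4I = [[12, 2, -4], [20, 5, -10], [24, 4, -8]].
Solving (M + 4I)v = 0 gives the eigenspace spanned by (0, 4, 2).
With v_3 = 2, v = (0, 4, 2), so v_2 = 4.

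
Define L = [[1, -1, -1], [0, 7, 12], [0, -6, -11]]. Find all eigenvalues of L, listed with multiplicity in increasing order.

-5, 1, 1

Characteristic polynomial: p(r) = r^3 + 3r^2 - 9r + 5 = (r - 1)^2(r + 5).
Roots (with multiplicity): -5, 1, 1.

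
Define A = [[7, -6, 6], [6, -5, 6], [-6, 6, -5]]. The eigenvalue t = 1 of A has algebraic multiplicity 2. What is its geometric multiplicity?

A − 1I = [[6, -6, 6], [6, -6, 6], [-6, 6, -6]].
This matrix has rank 1, so its null space has dimension 3 − 1 = 2.

2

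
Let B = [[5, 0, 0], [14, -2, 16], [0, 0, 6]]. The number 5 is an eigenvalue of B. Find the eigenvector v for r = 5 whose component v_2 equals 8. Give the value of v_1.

B − 5I = [[0, 0, 0], [14, -7, 16], [0, 0, 1]].
Solving (B − 5I)v = 0 gives the eigenspace spanned by (4, 8, 0).
With v_2 = 8, v = (4, 8, 0), so v_1 = 4.

4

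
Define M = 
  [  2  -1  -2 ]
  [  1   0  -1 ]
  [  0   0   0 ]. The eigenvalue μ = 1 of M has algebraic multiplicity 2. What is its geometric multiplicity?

1

M − 1I = [[1, -1, -2], [1, -1, -1], [0, 0, -1]].
This matrix has rank 2, so its null space has dimension 3 − 2 = 1.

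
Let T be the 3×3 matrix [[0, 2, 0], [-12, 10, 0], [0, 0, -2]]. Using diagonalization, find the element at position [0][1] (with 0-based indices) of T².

20

Characteristic polynomial: λ^3 - 8λ^2 + 4λ + 48 = (λ - 6)(λ - 4)(λ + 2), so the eigenvalues are -2, 4, 6.
λ=-2: eigenvector (0, 0, 1).
λ=6: eigenvector (1, 3, 0).
λ=4: eigenvector (1, 2, 0).
P = [[0, 1, 1], [0, 3, 2], [1, 0, 0]], D = diag(-2, 6, 4), P⁻¹ = [[0, 0, 1], [-2, 1, 0], [3, -1, 0]].
T² = P·diag(4, 36, 16)·P⁻¹ = [[-24, 20, 0], [-120, 76, 0], [0, 0, 4]].
The requested entry is 20.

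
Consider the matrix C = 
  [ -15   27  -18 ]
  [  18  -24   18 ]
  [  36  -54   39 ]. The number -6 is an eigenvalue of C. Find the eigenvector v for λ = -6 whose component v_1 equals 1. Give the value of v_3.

C + 6I = [[-9, 27, -18], [18, -18, 18], [36, -54, 45]].
Solving (C + 6I)v = 0 gives the eigenspace spanned by (1, -1, -2).
With v_1 = 1, v = (1, -1, -2), so v_3 = -2.

-2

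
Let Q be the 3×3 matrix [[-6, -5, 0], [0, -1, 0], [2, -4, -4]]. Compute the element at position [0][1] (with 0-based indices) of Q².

35

Characteristic polynomial: r^3 + 11r^2 + 34r + 24 = (r + 1)(r + 4)(r + 6), so the eigenvalues are -6, -4, -1.
r=-6: eigenvector (1, 0, -1).
r=-1: eigenvector (-1, 1, -2).
r=-4: eigenvector (0, 0, 1).
P = [[1, -1, 0], [0, 1, 0], [-1, -2, 1]], D = diag(-6, -1, -4), P⁻¹ = [[1, 1, 0], [0, 1, 0], [1, 3, 1]].
Q² = P·diag(36, 1, 16)·P⁻¹ = [[36, 35, 0], [0, 1, 0], [-20, 10, 16]].
The requested entry is 35.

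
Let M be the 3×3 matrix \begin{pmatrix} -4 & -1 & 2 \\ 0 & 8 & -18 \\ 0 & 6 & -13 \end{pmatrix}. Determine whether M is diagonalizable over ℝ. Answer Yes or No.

No

Characteristic polynomial: p(s) = s^3 + 9s^2 + 24s + 16 = (s + 1)(s + 4)^2.
s = -4 has algebraic multiplicity 2; rank(M + 4I) = 2, so geometric multiplicity = 1.
Geometric multiplicity < algebraic multiplicity, so M is not diagonalizable.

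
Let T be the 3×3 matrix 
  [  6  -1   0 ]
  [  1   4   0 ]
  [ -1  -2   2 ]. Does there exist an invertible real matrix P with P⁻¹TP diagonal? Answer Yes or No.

No

Characteristic polynomial: p(s) = s^3 - 12s^2 + 45s - 50 = (s - 5)^2(s - 2).
s = 5 has algebraic multiplicity 2; rank(T − 5I) = 2, so geometric multiplicity = 1.
Geometric multiplicity < algebraic multiplicity, so T is not diagonalizable.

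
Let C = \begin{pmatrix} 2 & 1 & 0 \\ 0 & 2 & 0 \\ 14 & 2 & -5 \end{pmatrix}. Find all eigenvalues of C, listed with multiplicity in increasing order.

Characteristic polynomial: p(t) = t^3 + t^2 - 16t + 20 = (t - 2)^2(t + 5).
Roots (with multiplicity): -5, 2, 2.

-5, 2, 2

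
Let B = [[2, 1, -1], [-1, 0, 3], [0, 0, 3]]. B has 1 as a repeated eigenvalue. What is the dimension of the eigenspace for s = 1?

B − 1I = [[1, 1, -1], [-1, -1, 3], [0, 0, 2]].
This matrix has rank 2, so its null space has dimension 3 − 2 = 1.

1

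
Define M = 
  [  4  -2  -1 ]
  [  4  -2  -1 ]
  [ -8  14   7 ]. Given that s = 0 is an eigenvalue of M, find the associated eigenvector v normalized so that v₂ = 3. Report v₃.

M = [[4, -2, -1], [4, -2, -1], [-8, 14, 7]].
Solving (M)v = 0 gives the eigenspace spanned by (0, 3, -6).
With v₂ = 3, v = (0, 3, -6), so v₃ = -6.

-6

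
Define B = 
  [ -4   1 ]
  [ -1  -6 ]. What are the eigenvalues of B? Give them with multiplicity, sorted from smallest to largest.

-5, -5

Characteristic polynomial: p(λ) = λ^2 + 10λ + 25 = (λ + 5)^2.
Roots (with multiplicity): -5, -5.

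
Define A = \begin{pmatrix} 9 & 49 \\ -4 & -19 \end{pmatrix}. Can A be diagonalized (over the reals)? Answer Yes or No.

No

Characteristic polynomial: p(t) = t^2 + 10t + 25 = (t + 5)^2.
t = -5 has algebraic multiplicity 2; rank(A + 5I) = 1, so geometric multiplicity = 1.
Geometric multiplicity < algebraic multiplicity, so A is not diagonalizable.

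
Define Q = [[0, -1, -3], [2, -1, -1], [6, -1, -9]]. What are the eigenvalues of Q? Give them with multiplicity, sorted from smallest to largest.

-6, -2, -2

Characteristic polynomial: p(λ) = λ^3 + 10λ^2 + 28λ + 24 = (λ + 2)^2(λ + 6).
Roots (with multiplicity): -6, -2, -2.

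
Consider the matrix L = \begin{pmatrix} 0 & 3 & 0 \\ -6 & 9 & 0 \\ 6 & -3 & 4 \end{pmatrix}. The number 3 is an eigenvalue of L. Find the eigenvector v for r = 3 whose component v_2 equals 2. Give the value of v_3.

L − 3I = [[-3, 3, 0], [-6, 6, 0], [6, -3, 1]].
Solving (L − 3I)v = 0 gives the eigenspace spanned by (2, 2, -6).
With v_2 = 2, v = (2, 2, -6), so v_3 = -6.

-6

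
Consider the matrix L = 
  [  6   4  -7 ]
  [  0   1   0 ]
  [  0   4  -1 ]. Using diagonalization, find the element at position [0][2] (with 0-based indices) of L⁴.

-1295

Characteristic polynomial: λ^3 - 6λ^2 - λ + 6 = (λ - 6)(λ - 1)(λ + 1), so the eigenvalues are -1, 1, 6.
λ=6: eigenvector (1, 0, 0).
λ=-1: eigenvector (1, 0, 1).
λ=1: eigenvector (2, 1, 2).
P = [[1, 1, 2], [0, 0, 1], [0, 1, 2]], D = diag(6, -1, 1), P⁻¹ = [[1, 0, -1], [0, -2, 1], [0, 1, 0]].
L⁴ = P·diag(1296, 1, 1)·P⁻¹ = [[1296, 0, -1295], [0, 1, 0], [0, 0, 1]].
The requested entry is -1295.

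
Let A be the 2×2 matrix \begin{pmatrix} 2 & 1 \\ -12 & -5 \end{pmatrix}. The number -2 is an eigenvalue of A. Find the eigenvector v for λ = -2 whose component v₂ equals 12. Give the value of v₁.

A + 2I = [[4, 1], [-12, -3]].
Solving (A + 2I)v = 0 gives the eigenspace spanned by (-3, 12).
With v₂ = 12, v = (-3, 12), so v₁ = -3.

-3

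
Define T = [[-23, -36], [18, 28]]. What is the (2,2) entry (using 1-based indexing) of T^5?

Characteristic polynomial: r^2 - 5r + 4 = (r - 4)(r - 1), so the eigenvalues are 1, 4.
r=1: eigenvector (3, -2).
r=4: eigenvector (-4, 3).
P = [[3, -4], [-2, 3]], D = diag(1, 4), P⁻¹ = [[3, 4], [2, 3]].
T⁵ = P·diag(1, 1024)·P⁻¹ = [[-8183, -12276], [6138, 9208]].
The requested entry is 9208.

9208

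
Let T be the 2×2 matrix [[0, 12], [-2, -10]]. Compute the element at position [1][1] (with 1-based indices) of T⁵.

12480

Characteristic polynomial: λ^2 + 10λ + 24 = (λ + 4)(λ + 6), so the eigenvalues are -6, -4.
λ=-6: eigenvector (-2, 1).
λ=-4: eigenvector (-3, 1).
P = [[-2, -3], [1, 1]], D = diag(-6, -4), P⁻¹ = [[1, 3], [-1, -2]].
T⁵ = P·diag(-7776, -1024)·P⁻¹ = [[12480, 40512], [-6752, -21280]].
The requested entry is 12480.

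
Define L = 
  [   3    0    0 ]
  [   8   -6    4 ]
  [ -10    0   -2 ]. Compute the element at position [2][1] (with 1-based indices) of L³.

Characteristic polynomial: λ^3 + 5λ^2 - 12λ - 36 = (λ - 3)(λ + 2)(λ + 6), so the eigenvalues are -6, -2, 3.
λ=-6: eigenvector (0, 1, 0).
λ=3: eigenvector (1, 0, -2).
λ=-2: eigenvector (0, 1, 1).
P = [[0, 1, 0], [1, 0, 1], [0, -2, 1]], D = diag(-6, 3, -2), P⁻¹ = [[-2, 1, -1], [1, 0, 0], [2, 0, 1]].
L³ = P·diag(-216, 27, -8)·P⁻¹ = [[27, 0, 0], [416, -216, 208], [-70, 0, -8]].
The requested entry is 416.

416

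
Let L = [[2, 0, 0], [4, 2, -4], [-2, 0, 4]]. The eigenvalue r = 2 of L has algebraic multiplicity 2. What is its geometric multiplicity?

L − 2I = [[0, 0, 0], [4, 0, -4], [-2, 0, 2]].
This matrix has rank 1, so its null space has dimension 3 − 1 = 2.

2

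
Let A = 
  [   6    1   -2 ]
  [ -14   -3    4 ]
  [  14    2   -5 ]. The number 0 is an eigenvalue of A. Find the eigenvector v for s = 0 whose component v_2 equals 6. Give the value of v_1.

A = [[6, 1, -2], [-14, -3, 4], [14, 2, -5]].
Solving (A)v = 0 gives the eigenspace spanned by (-3, 6, -6).
With v_2 = 6, v = (-3, 6, -6), so v_1 = -3.

-3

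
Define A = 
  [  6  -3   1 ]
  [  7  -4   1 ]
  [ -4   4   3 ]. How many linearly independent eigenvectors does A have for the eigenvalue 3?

A − 3I = [[3, -3, 1], [7, -7, 1], [-4, 4, 0]].
This matrix has rank 2, so its null space has dimension 3 − 2 = 1.

1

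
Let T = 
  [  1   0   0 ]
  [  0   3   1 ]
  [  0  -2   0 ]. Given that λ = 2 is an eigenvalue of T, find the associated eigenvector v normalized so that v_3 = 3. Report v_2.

T − 2I = [[-1, 0, 0], [0, 1, 1], [0, -2, -2]].
Solving (T − 2I)v = 0 gives the eigenspace spanned by (0, -3, 3).
With v_3 = 3, v = (0, -3, 3), so v_2 = -3.

-3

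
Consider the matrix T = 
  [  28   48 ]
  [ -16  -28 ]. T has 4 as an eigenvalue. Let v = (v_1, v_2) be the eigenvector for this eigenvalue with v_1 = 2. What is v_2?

-1

T − 4I = [[24, 48], [-16, -32]].
Solving (T − 4I)v = 0 gives the eigenspace spanned by (2, -1).
With v_1 = 2, v = (2, -1), so v_2 = -1.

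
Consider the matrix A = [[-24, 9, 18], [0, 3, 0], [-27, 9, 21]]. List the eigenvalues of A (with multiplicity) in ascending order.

Characteristic polynomial: p(λ) = λ^3 - 27λ + 54 = (λ - 3)^2(λ + 6).
Roots (with multiplicity): -6, 3, 3.

-6, 3, 3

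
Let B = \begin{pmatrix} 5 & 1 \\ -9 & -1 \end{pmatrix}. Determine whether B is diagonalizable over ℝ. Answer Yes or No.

No

Characteristic polynomial: p(λ) = λ^2 - 4λ + 4 = (λ - 2)^2.
λ = 2 has algebraic multiplicity 2; rank(B − 2I) = 1, so geometric multiplicity = 1.
Geometric multiplicity < algebraic multiplicity, so B is not diagonalizable.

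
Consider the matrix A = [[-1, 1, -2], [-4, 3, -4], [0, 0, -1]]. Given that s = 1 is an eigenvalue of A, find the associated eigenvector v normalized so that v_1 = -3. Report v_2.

A − 1I = [[-2, 1, -2], [-4, 2, -4], [0, 0, -2]].
Solving (A − 1I)v = 0 gives the eigenspace spanned by (-3, -6, 0).
With v_1 = -3, v = (-3, -6, 0), so v_2 = -6.

-6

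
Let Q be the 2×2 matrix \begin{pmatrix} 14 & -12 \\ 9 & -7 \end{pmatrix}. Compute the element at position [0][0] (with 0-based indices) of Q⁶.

Characteristic polynomial: r^2 - 7r + 10 = (r - 5)(r - 2), so the eigenvalues are 2, 5.
r=5: eigenvector (4, 3).
r=2: eigenvector (1, 1).
P = [[4, 1], [3, 1]], D = diag(5, 2), P⁻¹ = [[1, -1], [-3, 4]].
Q⁶ = P·diag(15625, 64)·P⁻¹ = [[62308, -62244], [46683, -46619]].
The requested entry is 62308.

62308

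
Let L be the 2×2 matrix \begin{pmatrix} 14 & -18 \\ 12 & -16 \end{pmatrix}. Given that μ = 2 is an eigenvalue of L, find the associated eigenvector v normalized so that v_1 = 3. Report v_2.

L − 2I = [[12, -18], [12, -18]].
Solving (L − 2I)v = 0 gives the eigenspace spanned by (3, 2).
With v_1 = 3, v = (3, 2), so v_2 = 2.

2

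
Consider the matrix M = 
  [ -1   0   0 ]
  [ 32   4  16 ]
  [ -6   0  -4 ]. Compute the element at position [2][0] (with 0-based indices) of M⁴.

510

Characteristic polynomial: t^3 + t^2 - 16t - 16 = (t - 4)(t + 1)(t + 4), so the eigenvalues are -4, -1, 4.
t=-1: eigenvector (1, 0, -2).
t=-4: eigenvector (0, -2, 1).
t=4: eigenvector (0, 1, 0).
P = [[1, 0, 0], [0, -2, 1], [-2, 1, 0]], D = diag(-1, -4, 4), P⁻¹ = [[1, 0, 0], [2, 0, 1], [4, 1, 2]].
M⁴ = P·diag(1, 256, 256)·P⁻¹ = [[1, 0, 0], [0, 256, 0], [510, 0, 256]].
The requested entry is 510.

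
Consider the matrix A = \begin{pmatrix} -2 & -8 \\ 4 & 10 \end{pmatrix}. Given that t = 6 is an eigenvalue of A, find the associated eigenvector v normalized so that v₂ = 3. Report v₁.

-3

A − 6I = [[-8, -8], [4, 4]].
Solving (A − 6I)v = 0 gives the eigenspace spanned by (-3, 3).
With v₂ = 3, v = (-3, 3), so v₁ = -3.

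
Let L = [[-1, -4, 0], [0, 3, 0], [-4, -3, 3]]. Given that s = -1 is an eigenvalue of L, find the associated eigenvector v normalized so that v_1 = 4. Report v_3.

L + 1I = [[0, -4, 0], [0, 4, 0], [-4, -3, 4]].
Solving (L + 1I)v = 0 gives the eigenspace spanned by (4, 0, 4).
With v_1 = 4, v = (4, 0, 4), so v_3 = 4.

4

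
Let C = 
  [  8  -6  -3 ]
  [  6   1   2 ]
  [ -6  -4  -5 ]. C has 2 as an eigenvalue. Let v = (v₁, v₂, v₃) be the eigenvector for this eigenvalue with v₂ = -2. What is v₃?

2

C − 2I = [[6, -6, -3], [6, -1, 2], [-6, -4, -7]].
Solving (C − 2I)v = 0 gives the eigenspace spanned by (-1, -2, 2).
With v₂ = -2, v = (-1, -2, 2), so v₃ = 2.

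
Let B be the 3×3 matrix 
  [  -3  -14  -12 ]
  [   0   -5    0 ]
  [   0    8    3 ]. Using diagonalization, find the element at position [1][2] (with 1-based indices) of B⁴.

Characteristic polynomial: λ^3 + 5λ^2 - 9λ - 45 = (λ - 3)(λ + 3)(λ + 5), so the eigenvalues are -5, -3, 3.
λ=-3: eigenvector (1, 0, 0).
λ=3: eigenvector (-2, 0, 1).
λ=-5: eigenvector (1, 1, -1).
P = [[1, -2, 1], [0, 0, 1], [0, 1, -1]], D = diag(-3, 3, -5), P⁻¹ = [[1, 1, 2], [0, 1, 1], [0, 1, 0]].
B⁴ = P·diag(81, 81, 625)·P⁻¹ = [[81, 544, 0], [0, 625, 0], [0, -544, 81]].
The requested entry is 544.

544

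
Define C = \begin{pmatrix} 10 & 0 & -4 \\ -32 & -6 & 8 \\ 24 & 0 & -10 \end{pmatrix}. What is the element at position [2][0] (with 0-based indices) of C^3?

96

Characteristic polynomial: s^3 + 6s^2 - 4s - 24 = (s - 2)(s + 2)(s + 6), so the eigenvalues are -6, -2, 2.
s=-2: eigenvector (1, -2, 3).
s=-6: eigenvector (0, 1, 0).
s=2: eigenvector (1, -2, 2).
P = [[1, 0, 1], [-2, 1, -2], [3, 0, 2]], D = diag(-2, -6, 2), P⁻¹ = [[-2, 0, 1], [2, 1, 0], [3, 0, -1]].
C³ = P·diag(-8, -216, 8)·P⁻¹ = [[40, 0, -16], [-512, -216, 32], [96, 0, -40]].
The requested entry is 96.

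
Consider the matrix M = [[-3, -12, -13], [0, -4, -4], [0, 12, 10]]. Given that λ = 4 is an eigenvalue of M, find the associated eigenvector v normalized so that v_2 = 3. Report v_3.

-6

M − 4I = [[-7, -12, -13], [0, -8, -4], [0, 12, 6]].
Solving (M − 4I)v = 0 gives the eigenspace spanned by (6, 3, -6).
With v_2 = 3, v = (6, 3, -6), so v_3 = -6.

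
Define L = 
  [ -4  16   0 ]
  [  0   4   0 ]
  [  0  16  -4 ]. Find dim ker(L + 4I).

L + 4I = [[0, 16, 0], [0, 8, 0], [0, 16, 0]].
This matrix has rank 1, so its null space has dimension 3 − 1 = 2.

2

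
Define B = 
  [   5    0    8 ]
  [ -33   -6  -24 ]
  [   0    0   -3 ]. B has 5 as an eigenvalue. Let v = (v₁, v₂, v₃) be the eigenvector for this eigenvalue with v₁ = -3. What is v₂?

B − 5I = [[0, 0, 8], [-33, -11, -24], [0, 0, -8]].
Solving (B − 5I)v = 0 gives the eigenspace spanned by (-3, 9, 0).
With v₁ = -3, v = (-3, 9, 0), so v₂ = 9.

9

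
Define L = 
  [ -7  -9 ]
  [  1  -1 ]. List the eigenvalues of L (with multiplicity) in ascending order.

Characteristic polynomial: p(λ) = λ^2 + 8λ + 16 = (λ + 4)^2.
Roots (with multiplicity): -4, -4.

-4, -4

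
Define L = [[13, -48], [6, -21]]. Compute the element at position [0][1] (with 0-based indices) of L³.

-2352

Characteristic polynomial: λ^2 + 8λ + 15 = (λ + 3)(λ + 5), so the eigenvalues are -5, -3.
λ=-5: eigenvector (-8, -3).
λ=-3: eigenvector (3, 1).
P = [[-8, 3], [-3, 1]], D = diag(-5, -3), P⁻¹ = [[1, -3], [3, -8]].
L³ = P·diag(-125, -27)·P⁻¹ = [[757, -2352], [294, -909]].
The requested entry is -2352.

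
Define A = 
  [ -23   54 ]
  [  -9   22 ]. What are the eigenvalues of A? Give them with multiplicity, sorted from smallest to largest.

Characteristic polynomial: p(r) = r^2 + r - 20 = (r - 4)(r + 5).
Roots (with multiplicity): -5, 4.

-5, 4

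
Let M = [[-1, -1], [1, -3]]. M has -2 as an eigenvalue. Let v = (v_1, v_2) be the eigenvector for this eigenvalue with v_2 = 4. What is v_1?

4

M + 2I = [[1, -1], [1, -1]].
Solving (M + 2I)v = 0 gives the eigenspace spanned by (4, 4).
With v_2 = 4, v = (4, 4), so v_1 = 4.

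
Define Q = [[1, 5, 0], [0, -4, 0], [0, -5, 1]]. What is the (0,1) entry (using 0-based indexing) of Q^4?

Characteristic polynomial: r^3 + 2r^2 - 7r + 4 = (r - 1)^2(r + 4), so the eigenvalues are -4, 1, 1.
r=1: eigenvector (0, 0, 1).
r=-4: eigenvector (-1, 1, 1).
r=1: eigenvector (1, 0, 0).
P = [[0, -1, 1], [0, 1, 0], [1, 1, 0]], D = diag(1, -4, 1), P⁻¹ = [[0, -1, 1], [0, 1, 0], [1, 1, 0]].
Q⁴ = P·diag(1, 256, 1)·P⁻¹ = [[1, -255, 0], [0, 256, 0], [0, 255, 1]].
The requested entry is -255.

-255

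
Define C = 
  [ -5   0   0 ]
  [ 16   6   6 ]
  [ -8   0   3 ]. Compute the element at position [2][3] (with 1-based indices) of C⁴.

Characteristic polynomial: μ^3 - 4μ^2 - 27μ + 90 = (μ - 6)(μ - 3)(μ + 5), so the eigenvalues are -5, 3, 6.
μ=3: eigenvector (0, 2, -1).
μ=-5: eigenvector (1, -2, 1).
μ=6: eigenvector (0, 1, 0).
P = [[0, 1, 0], [2, -2, 1], [-1, 1, 0]], D = diag(3, -5, 6), P⁻¹ = [[1, 0, -1], [1, 0, 0], [0, 1, 2]].
C⁴ = P·diag(81, 625, 1296)·P⁻¹ = [[625, 0, 0], [-1088, 1296, 2430], [544, 0, 81]].
The requested entry is 2430.

2430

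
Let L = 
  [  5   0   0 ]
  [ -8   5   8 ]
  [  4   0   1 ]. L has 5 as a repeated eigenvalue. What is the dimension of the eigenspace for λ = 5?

L − 5I = [[0, 0, 0], [-8, 0, 8], [4, 0, -4]].
This matrix has rank 1, so its null space has dimension 3 − 1 = 2.

2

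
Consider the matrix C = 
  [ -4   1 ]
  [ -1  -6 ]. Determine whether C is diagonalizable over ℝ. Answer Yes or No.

Characteristic polynomial: p(μ) = μ^2 + 10μ + 25 = (μ + 5)^2.
μ = -5 has algebraic multiplicity 2; rank(C + 5I) = 1, so geometric multiplicity = 1.
Geometric multiplicity < algebraic multiplicity, so C is not diagonalizable.

No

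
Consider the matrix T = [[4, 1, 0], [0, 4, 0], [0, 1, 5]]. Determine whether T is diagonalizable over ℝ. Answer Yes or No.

No

Characteristic polynomial: p(λ) = λ^3 - 13λ^2 + 56λ - 80 = (λ - 5)(λ - 4)^2.
λ = 4 has algebraic multiplicity 2; rank(T − 4I) = 2, so geometric multiplicity = 1.
Geometric multiplicity < algebraic multiplicity, so T is not diagonalizable.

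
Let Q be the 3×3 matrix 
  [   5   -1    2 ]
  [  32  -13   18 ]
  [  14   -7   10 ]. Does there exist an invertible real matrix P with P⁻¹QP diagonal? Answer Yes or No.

Characteristic polynomial: p(t) = t^3 - 2t^2 - 15t + 36 = (t - 3)^2(t + 4).
t = 3 has algebraic multiplicity 2; rank(Q − 3I) = 2, so geometric multiplicity = 1.
Geometric multiplicity < algebraic multiplicity, so Q is not diagonalizable.

No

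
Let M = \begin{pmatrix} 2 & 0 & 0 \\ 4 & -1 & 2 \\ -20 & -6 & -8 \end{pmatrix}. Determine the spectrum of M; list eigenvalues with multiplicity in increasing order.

-5, -4, 2

Characteristic polynomial: p(r) = r^3 + 7r^2 + 2r - 40 = (r - 2)(r + 4)(r + 5).
Roots (with multiplicity): -5, -4, 2.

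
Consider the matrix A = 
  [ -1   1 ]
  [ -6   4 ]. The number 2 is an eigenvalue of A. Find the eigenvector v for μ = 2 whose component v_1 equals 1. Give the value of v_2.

3

A − 2I = [[-3, 1], [-6, 2]].
Solving (A − 2I)v = 0 gives the eigenspace spanned by (1, 3).
With v_1 = 1, v = (1, 3), so v_2 = 3.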